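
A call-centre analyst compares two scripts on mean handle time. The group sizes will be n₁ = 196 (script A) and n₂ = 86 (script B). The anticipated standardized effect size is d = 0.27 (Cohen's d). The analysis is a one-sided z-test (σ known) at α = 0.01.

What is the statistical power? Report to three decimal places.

Power ≈ 0.406

Noncentrality parameter: δ = d / √(1/n₁ + 1/n₂) = 0.27 / √(1/196 + 1/86) = 2.0875
Critical value for a one-sided test at α = 0.01: z_α = 2.326.
Power = P(Z > 2.326 − δ) = Φ(-0.239) = 0.4056.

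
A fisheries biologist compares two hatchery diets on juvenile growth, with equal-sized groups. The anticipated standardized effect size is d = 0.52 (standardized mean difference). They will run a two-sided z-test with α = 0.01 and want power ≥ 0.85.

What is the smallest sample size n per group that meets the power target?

n = 97 per group

Set Φ(δ − 2.576) = 0.85; then δ − 2.576 = Φ⁻¹(0.85) = 1.036, giving δ = 3.612.
(Ignoring the negligible lower-tail rejection probability gives the usual closed-form inversion.)
δ = d·√(n/2) ⇒ n = 2(δ/d)² = 2 × (3.612 / 0.52)² = 96.51.
Rounding up, n = 97 per group.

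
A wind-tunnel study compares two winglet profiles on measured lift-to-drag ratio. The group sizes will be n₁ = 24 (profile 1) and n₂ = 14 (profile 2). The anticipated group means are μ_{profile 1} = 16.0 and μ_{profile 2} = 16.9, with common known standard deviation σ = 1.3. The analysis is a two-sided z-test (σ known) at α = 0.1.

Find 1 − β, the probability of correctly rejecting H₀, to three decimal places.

Power ≈ 0.661

Standardized effect: d = |μ_{profile 1} − μ_{profile 2}| / σ = |16.0 − 16.9| / 1.3 = 0.6923
Noncentrality parameter: δ = d / √(1/n₁ + 1/n₂) = 0.6923 / √(1/24 + 1/14) = 2.0586
Critical value for a two-sided test at α = 0.1: z_{α/2} = 1.645.
Power = Φ(δ − 1.645) + Φ(−δ − 1.645) = Φ(0.414) + Φ(-3.703) = 0.6605 + 0.0001 = 0.6606.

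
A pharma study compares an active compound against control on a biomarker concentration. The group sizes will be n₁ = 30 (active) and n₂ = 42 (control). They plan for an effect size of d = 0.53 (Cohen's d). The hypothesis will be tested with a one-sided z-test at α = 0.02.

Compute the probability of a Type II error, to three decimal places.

Noncentrality parameter: δ = d / √(1/n₁ + 1/n₂) = 0.53 / √(1/30 + 1/42) = 2.2171
Critical value for a one-sided test at α = 0.02: z_α = 2.054.
Power = P(Z > 2.054 − δ) = Φ(0.163) = 0.5649.
Type II error: β = 1 − power = 1 − 0.5649 = 0.4351.

β ≈ 0.435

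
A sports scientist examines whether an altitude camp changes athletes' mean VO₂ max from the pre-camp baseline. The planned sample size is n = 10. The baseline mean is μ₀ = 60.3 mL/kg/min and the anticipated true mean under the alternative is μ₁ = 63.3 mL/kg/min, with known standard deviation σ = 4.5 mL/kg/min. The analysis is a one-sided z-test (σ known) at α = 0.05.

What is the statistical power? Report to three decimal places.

Standardized effect: d = |μ₁ − μ₀| / σ = |63.3 − 60.3| / 4.5 = 0.6667
Noncentrality parameter: λ = d·√n = 0.6667 × √10 = 2.1082
Critical value for a one-sided test at α = 0.05: z_α = 1.645.
Power = P(Z > 1.645 − λ) = Φ(0.463) = 0.6784.

Power ≈ 0.678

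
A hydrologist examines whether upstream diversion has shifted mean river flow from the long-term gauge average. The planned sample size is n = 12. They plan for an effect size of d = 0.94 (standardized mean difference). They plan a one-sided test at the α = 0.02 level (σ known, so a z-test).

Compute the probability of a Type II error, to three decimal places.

β ≈ 0.115

Noncentrality parameter: δ = d·√n = 0.94 × √12 = 3.2563
Critical value for a one-sided test at α = 0.02: z_α = 2.054.
Power = Φ(δ − 2.054) = Φ(1.203) = 0.8854.
Type II error: β = 1 − power = 1 − 0.8854 = 0.1146.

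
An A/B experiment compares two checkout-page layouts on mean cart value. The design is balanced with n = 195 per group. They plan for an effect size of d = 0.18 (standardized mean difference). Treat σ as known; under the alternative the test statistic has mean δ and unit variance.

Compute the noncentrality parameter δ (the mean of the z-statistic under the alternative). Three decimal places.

δ = d·√(n/2) = 0.18 × √(195/2) = 1.7774

δ ≈ 1.777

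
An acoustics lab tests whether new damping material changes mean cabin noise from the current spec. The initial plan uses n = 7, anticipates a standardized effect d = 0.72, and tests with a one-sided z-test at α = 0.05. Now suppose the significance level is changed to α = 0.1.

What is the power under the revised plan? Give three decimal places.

δ = d·√n = 0.72 × √7 = 1.9049 (unchanged). New critical value: z_{0.1} = 1.282.
Revised power = Φ(δ − 1.282) = Φ(0.623) = 0.7335.

Power ≈ 0.733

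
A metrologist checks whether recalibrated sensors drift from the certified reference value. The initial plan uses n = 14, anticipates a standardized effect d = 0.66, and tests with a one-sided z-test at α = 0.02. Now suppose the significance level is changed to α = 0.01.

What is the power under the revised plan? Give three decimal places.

Power ≈ 0.557

δ = d·√n = 0.66 × √14 = 2.4695 (unchanged). New critical value: z_{0.01} = 2.326.
Revised power = Φ(δ − 2.326) = Φ(0.143) = 0.5569.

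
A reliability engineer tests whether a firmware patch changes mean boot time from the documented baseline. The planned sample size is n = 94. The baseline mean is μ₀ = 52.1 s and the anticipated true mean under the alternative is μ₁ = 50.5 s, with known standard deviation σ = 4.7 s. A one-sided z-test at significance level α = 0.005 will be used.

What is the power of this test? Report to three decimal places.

Standardized effect: d = |μ₁ − μ₀| / σ = |50.5 − 52.1| / 4.7 = 0.3404
Noncentrality parameter: δ = d·√n = 0.3404 × √94 = 3.3005
Critical value for a one-sided test at α = 0.005: z_α = 2.576.
Power = P(Z > 2.576 − δ) = Φ(0.725) = 0.7657.

Power ≈ 0.766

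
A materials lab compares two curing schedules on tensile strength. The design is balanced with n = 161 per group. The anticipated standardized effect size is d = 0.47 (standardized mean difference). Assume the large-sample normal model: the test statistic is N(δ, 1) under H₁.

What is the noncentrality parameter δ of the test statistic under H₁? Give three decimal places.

δ ≈ 4.217

The noncentrality parameter scales effect size by the design's sample-size factor: δ = d·√(n/2) = 0.47 × √(161/2) = 4.2169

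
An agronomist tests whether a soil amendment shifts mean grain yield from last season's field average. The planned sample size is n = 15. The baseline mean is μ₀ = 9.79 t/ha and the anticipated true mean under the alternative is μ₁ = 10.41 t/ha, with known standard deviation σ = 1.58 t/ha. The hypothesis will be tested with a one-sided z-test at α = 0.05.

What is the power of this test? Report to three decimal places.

Standardized effect: d = |μ₁ − μ₀| / σ = |10.41 − 9.79| / 1.58 = 0.3924
Noncentrality parameter: δ = d·√n = 0.3924 × √15 = 1.5198
One-sided α = 0.05 → critical value z_{0.05} = 1.645.
Power = P(Z > 1.645 − δ) = Φ(-0.125) = 0.4502.

Power ≈ 0.450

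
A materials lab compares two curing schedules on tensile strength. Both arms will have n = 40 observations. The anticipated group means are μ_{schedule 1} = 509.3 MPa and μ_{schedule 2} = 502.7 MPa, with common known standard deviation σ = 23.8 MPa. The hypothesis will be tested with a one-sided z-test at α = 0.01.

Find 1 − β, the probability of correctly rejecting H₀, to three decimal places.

Standardized effect: d = |μ_{schedule 1} − μ_{schedule 2}| / σ = |509.3 − 502.7| / 23.8 = 0.2773
Noncentrality parameter: δ = d·√(n/2) = 0.2773 × √(40/2) = 1.2402
One-sided α = 0.01 → critical value z_{0.01} = 2.326.
Power = P(Z > 2.326 − δ) = Φ(-1.086) = 0.1387.

Power ≈ 0.139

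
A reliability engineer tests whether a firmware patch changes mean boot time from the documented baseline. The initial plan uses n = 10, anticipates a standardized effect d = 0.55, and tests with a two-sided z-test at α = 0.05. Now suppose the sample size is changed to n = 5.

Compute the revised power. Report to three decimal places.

Power ≈ 0.233

With n = 5: δ = d·√n = 0.55 × √5 = 1.2298. Critical value z_{0.025} = 1.960.
Revised power = Φ(δ − 1.960) + Φ(−δ − 1.960) = Φ(-0.730) + Φ(-3.190) = 0.2327 + 0.0007 = 0.2334.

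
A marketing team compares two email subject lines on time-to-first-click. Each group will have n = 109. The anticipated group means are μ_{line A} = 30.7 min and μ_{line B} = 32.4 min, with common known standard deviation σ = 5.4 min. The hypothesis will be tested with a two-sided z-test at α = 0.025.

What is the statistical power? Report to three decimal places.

Power ≈ 0.533

Standardized effect: d = |μ_{line A} − μ_{line B}| / σ = |30.7 − 32.4| / 5.4 = 0.3148
Noncentrality parameter: λ = d·√(n/2) = 0.3148 × √(109/2) = 2.3241
Critical value for a two-sided test at α = 0.025: z_{α/2} = 2.241.
Power = Φ(λ − 2.241) + Φ(−λ − 2.241) = Φ(0.083) + Φ(-4.565) = 0.5330 + 0.0000 = 0.5330.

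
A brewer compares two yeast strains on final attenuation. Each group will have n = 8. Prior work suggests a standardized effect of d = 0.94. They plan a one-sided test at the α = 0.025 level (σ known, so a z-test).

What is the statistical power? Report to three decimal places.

Noncentrality parameter: δ = d·√(n/2) = 0.94 × √(8/2) = 1.8800
One-sided α = 0.025 → critical value z_{0.025} = 1.960.
Power = Φ(δ − 1.960) = Φ(-0.080) = 0.4681.

Power ≈ 0.468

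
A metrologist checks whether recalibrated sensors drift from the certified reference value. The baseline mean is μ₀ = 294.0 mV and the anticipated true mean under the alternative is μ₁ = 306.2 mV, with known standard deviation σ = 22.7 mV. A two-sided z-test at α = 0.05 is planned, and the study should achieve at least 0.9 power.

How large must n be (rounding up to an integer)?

Standardized effect: d = |μ₁ − μ₀| / σ = |306.2 − 294.0| / 22.7 = 0.5374
For power 0.9 need Φ(δ − z_{0.025}) = 0.9, so δ = z_{0.025} + z_{0.10} = 1.960 + 1.282 = 3.242.
(Ignoring the negligible lower-tail rejection probability gives the usual closed-form inversion.)
δ = d·√n ⇒ n = (δ/d)² = (3.242 / 0.5374)² = 36.38.
Round up to the next whole unit.

n = 37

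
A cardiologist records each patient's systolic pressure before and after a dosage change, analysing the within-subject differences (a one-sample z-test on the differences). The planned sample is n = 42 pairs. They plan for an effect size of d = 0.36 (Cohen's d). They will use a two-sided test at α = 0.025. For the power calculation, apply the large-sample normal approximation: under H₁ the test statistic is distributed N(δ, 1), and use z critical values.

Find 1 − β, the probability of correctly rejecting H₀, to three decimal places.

Noncentrality parameter: δ = d·√n = 0.36 × √42 = 2.3331
Two-sided α = 0.025 → critical value z_{0.0125} = 2.241.
Power = Φ(δ − 2.241) + Φ(−δ − 2.241) = Φ(0.092) + Φ(-4.574) = 0.5365 + 0.0000 = 0.5365.

Power ≈ 0.537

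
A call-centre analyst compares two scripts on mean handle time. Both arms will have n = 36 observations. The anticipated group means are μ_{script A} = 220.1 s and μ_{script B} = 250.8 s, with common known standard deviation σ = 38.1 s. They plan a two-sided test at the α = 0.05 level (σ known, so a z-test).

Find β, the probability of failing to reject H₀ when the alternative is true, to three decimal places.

β ≈ 0.072

Standardized effect: d = |μ_{script A} − μ_{script B}| / σ = |220.1 − 250.8| / 38.1 = 0.8058
Noncentrality parameter: δ = d·√(n/2) = 0.8058 × √(36/2) = 3.4186
Critical value for a two-sided test at α = 0.05: z_{α/2} = 1.960.
Power = Φ(δ − 1.960) + Φ(−δ − 1.960) = Φ(1.459) + Φ(-5.379) = 0.9277 + 0.0000 = 0.9277.
Type II error: β = 1 − power = 1 − 0.9277 = 0.0723.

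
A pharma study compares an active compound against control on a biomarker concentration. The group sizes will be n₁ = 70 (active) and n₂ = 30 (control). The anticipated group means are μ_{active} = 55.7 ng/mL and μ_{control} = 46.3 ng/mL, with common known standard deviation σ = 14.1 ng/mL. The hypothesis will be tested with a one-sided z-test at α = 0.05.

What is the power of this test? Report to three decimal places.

Power ≈ 0.921

Standardized effect: d = |μ_{active} − μ_{control}| / σ = |55.7 − 46.3| / 14.1 = 0.6667
Noncentrality parameter: δ = d / √(1/n₁ + 1/n₂) = 0.6667 / √(1/70 + 1/30) = 3.0551
One-sided α = 0.05 → critical value z_{0.05} = 1.645.
Power = P(Z > 1.645 − δ) = Φ(1.410) = 0.9208.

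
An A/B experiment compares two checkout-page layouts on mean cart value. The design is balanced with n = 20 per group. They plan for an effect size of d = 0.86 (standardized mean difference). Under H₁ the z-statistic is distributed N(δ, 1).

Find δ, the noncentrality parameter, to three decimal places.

The noncentrality parameter scales effect size by the design's sample-size factor: δ = d·√(n/2) = 0.86 × √(20/2) = 2.7196

δ ≈ 2.720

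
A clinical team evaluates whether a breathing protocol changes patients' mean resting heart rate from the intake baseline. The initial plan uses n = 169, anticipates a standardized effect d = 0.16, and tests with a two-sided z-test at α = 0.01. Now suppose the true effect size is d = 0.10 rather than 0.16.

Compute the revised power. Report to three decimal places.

Power ≈ 0.101

With d = 0.10: δ = d·√n = 0.10 × √169 = 1.3000. Critical value z_{0.005} = 2.576.
Revised power = Φ(δ − 2.576) + Φ(−δ − 2.576) = Φ(-1.276) + Φ(-3.876) = 0.1010 + 0.0001 = 0.1011.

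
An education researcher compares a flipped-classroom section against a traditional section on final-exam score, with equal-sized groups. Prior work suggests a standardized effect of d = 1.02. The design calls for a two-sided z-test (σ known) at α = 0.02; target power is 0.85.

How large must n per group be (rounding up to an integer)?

Set Φ(δ − 2.326) = 0.85; then δ − 2.326 = Φ⁻¹(0.85) = 1.036, giving δ = 3.363.
(Ignoring the negligible lower-tail rejection probability gives the usual closed-form inversion.)
δ = d·√(n/2) ⇒ n = 2(δ/d)² = 2 × (3.363 / 1.02)² = 21.74.
Round up to the next whole unit.

n = 22 per group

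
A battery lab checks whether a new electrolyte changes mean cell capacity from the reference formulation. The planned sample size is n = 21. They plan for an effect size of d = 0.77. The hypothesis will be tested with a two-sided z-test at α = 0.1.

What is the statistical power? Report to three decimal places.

Power ≈ 0.970

Noncentrality parameter: δ = d·√n = 0.77 × √21 = 3.5286
Critical value for a two-sided test at α = 0.1: z_{α/2} = 1.645.
Power = Φ(δ − 1.645) + Φ(−δ − 1.645) = Φ(1.884) + Φ(-5.173) = 0.9702 + 0.0000 = 0.9702.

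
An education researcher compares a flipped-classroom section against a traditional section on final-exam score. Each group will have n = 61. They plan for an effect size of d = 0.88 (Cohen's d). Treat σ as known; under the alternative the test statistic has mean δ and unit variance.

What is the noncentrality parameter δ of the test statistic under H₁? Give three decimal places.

The noncentrality parameter scales effect size by the design's sample-size factor: δ = d·√(n/2) = 0.88 × √(61/2) = 4.8600

δ ≈ 4.860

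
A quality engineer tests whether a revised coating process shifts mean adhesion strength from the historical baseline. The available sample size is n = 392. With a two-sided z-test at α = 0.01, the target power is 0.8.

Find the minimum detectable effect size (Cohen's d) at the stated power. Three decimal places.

Required noncentrality: δ = z_{0.005} + z_{0.20} = 2.576 + 0.842 = 3.417.
(The second rejection-region term Φ(−δ − z_{α/2}) is negligible and dropped.)
δ = d·√n ⇒ d = δ/√n = 3.417/√392 = 0.1726.

d ≈ 0.173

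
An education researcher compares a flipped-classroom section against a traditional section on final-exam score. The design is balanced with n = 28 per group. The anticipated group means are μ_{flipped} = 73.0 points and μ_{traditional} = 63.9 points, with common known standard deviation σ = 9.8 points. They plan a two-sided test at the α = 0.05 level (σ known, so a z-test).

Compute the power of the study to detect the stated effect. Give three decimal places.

Standardized effect: d = |μ_{flipped} − μ_{traditional}| / σ = |73.0 − 63.9| / 9.8 = 0.9286
Noncentrality parameter: λ = d·√(n/2) = 0.9286 × √(28/2) = 3.4744
Critical value for a two-sided test at α = 0.05: z_{α/2} = 1.960.
Power = Φ(λ − 1.960) + Φ(−λ − 1.960) = Φ(1.514) + Φ(-5.434) = 0.9350 + 0.0000 = 0.9350.

Power ≈ 0.935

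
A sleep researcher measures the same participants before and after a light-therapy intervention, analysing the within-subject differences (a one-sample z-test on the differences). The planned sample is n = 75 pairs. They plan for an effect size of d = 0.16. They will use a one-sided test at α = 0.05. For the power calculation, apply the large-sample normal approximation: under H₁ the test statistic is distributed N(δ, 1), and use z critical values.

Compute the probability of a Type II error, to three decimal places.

β ≈ 0.602

Noncentrality parameter: δ = d·√n = 0.16 × √75 = 1.3856
One-sided α = 0.05 → critical value z_{0.05} = 1.645.
Power = Φ(δ − 1.645) = Φ(-0.259) = 0.3977.
Type II error: β = 1 − power = 1 − 0.3977 = 0.6023.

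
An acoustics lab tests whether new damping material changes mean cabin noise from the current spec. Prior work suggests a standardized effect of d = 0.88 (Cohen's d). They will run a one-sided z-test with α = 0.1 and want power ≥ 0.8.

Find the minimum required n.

n = 6

Set Φ(δ − 1.282) = 0.8; then δ − 1.282 = Φ⁻¹(0.8) = 0.842, giving δ = 2.123.
δ = d·√n ⇒ n = (δ/d)² = (2.123 / 0.88)² = 5.82.
Round up to the next whole unit.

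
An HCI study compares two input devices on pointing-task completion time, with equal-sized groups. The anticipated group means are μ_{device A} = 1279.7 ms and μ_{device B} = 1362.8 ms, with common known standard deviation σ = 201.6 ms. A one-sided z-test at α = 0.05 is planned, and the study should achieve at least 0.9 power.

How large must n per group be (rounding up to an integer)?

Standardized effect: d = |μ_{device A} − μ_{device B}| / σ = |1279.7 − 1362.8| / 201.6 = 0.4122
For power 0.9 need Φ(δ − z_{0.05}) = 0.9, so δ = z_{0.05} + z_{0.10} = 1.645 + 1.282 = 2.926.
δ = d·√(n/2) ⇒ n = 2(δ/d)² = 2 × (2.926 / 0.4122)² = 100.80.
Round up to the next whole unit.

n = 101 per group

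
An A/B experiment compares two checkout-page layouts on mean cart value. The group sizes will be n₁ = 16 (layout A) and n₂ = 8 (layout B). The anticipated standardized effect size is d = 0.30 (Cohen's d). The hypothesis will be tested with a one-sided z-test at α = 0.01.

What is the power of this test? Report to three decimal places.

Noncentrality parameter: δ = d / √(1/n₁ + 1/n₂) = 0.30 / √(1/16 + 1/8) = 0.6928
One-sided α = 0.01 → critical value z_{0.01} = 2.326.
Power = Φ(δ − 2.326) = Φ(-1.634) = 0.0512.

Power ≈ 0.051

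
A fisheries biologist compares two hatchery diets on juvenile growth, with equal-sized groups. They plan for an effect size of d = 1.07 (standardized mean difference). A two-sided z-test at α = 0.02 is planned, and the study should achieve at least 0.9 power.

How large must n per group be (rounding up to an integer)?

Set Φ(δ − 2.326) = 0.9; then δ − 2.326 = Φ⁻¹(0.9) = 1.282, giving δ = 3.608.
(For δ > 0 the lower-tail rejection region contributes negligibly to power, so the one-term inversion is standard.)
δ = d·√(n/2) ⇒ n = 2(δ/d)² = 2 × (3.608 / 1.07)² = 22.74.
Rounding up, n = 23 per group.

n = 23 per group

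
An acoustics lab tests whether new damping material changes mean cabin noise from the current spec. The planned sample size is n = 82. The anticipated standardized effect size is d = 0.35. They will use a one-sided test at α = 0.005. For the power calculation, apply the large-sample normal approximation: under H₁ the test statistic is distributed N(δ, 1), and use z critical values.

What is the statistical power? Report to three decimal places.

Power ≈ 0.724

Noncentrality parameter: δ = d·√n = 0.35 × √82 = 3.1694
One-sided α = 0.005 → critical value z_{0.005} = 2.576.
Power = Φ(δ − 2.576) = Φ(0.594) = 0.7236.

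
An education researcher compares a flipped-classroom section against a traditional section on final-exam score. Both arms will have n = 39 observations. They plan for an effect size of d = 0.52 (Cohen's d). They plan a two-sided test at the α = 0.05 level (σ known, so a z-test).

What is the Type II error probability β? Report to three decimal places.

β ≈ 0.368

Noncentrality parameter: δ = d·√(n/2) = 0.52 × √(39/2) = 2.2963
Two-sided α = 0.05 → critical value z_{0.025} = 1.960.
Power = Φ(δ − 1.960) + Φ(−δ − 1.960) = Φ(0.336) + Φ(-4.256) = 0.6317 + 0.0000 = 0.6317.
Type II error: β = 1 − power = 1 − 0.6317 = 0.3683.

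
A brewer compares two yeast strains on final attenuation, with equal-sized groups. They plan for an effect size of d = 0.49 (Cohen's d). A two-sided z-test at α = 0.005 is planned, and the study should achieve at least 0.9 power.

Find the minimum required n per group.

n = 140 per group

For power 0.9 need Φ(δ − z_{0.0025}) = 0.9, so δ = z_{0.0025} + z_{0.10} = 2.807 + 1.282 = 4.089.
(Ignoring the negligible lower-tail rejection probability gives the usual closed-form inversion.)
δ = d·√(n/2) ⇒ n = 2(δ/d)² = 2 × (4.089 / 0.49)² = 139.25.
Rounding up, n = 140 per group.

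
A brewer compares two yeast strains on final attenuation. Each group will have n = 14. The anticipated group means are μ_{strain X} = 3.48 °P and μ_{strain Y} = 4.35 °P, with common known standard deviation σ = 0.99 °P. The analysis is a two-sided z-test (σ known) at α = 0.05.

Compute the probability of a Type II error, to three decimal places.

β ≈ 0.358

Standardized effect: d = |μ_{strain X} − μ_{strain Y}| / σ = |3.48 − 4.35| / 0.99 = 0.8788
Noncentrality parameter: δ = d·√(n/2) = 0.8788 × √(14/2) = 2.3251
Critical value for a two-sided test at α = 0.05: z_{α/2} = 1.960.
Power = Φ(δ − 1.960) + Φ(−δ − 1.960) = Φ(0.365) + Φ(-4.285) = 0.6425 + 0.0000 = 0.6425.
Type II error: β = 1 − power = 1 − 0.6425 = 0.3575.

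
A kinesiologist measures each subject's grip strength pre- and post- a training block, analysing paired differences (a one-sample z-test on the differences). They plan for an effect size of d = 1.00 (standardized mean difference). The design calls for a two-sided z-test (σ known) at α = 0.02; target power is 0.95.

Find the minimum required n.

n = 16

For power 0.95 need Φ(δ − z_{0.01}) = 0.95, so δ = z_{0.01} + z_{0.05} = 2.326 + 1.645 = 3.971.
(For δ > 0 the lower-tail rejection region contributes negligibly to power, so the one-term inversion is standard.)
δ = d·√n ⇒ n = (δ/d)² = (3.971 / 1.00)² = 15.77.
Rounding up, n = 16.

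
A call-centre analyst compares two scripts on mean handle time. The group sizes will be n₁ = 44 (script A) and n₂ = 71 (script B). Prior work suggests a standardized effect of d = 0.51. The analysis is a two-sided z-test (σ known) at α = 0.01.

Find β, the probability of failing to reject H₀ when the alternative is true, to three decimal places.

β ≈ 0.467

Noncentrality parameter: δ = d / √(1/n₁ + 1/n₂) = 0.51 / √(1/44 + 1/71) = 2.6581
Critical value for a two-sided test at α = 0.01: z_{α/2} = 2.576.
Power = Φ(δ − 2.576) + Φ(−δ − 2.576) = Φ(0.082) + Φ(-5.234) = 0.5328 + 0.0000 = 0.5328.
Type II error: β = 1 − power = 1 − 0.5328 = 0.4672.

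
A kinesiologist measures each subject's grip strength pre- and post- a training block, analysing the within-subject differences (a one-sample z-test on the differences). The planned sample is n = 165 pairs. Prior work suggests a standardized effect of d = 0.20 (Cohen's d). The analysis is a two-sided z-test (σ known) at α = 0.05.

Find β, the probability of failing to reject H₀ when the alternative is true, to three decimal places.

β ≈ 0.271

Noncentrality parameter: λ = d·√n = 0.20 × √165 = 2.5690
Critical value for a two-sided test at α = 0.05: z_{α/2} = 1.960.
Power = Φ(λ − 1.960) + Φ(−λ − 1.960) = Φ(0.609) + Φ(-4.529) = 0.7288 + 0.0000 = 0.7288.
Type II error: β = 1 − power = 1 − 0.7288 = 0.2712.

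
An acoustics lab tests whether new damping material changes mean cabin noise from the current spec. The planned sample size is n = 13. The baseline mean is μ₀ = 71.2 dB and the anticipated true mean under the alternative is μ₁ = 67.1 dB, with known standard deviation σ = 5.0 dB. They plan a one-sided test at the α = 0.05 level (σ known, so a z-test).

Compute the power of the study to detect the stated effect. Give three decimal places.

Standardized effect: d = |μ₁ − μ₀| / σ = |67.1 − 71.2| / 5.0 = 0.8200
Noncentrality parameter: δ = d·√n = 0.8200 × √13 = 2.9566
One-sided α = 0.05 → critical value z_{0.05} = 1.645.
Power = Φ(δ − 1.645) = Φ(1.312) = 0.9052.

Power ≈ 0.905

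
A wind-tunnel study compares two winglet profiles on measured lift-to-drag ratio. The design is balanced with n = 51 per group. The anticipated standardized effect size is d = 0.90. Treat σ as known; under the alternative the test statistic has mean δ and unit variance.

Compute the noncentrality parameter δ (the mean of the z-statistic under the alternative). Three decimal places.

The noncentrality parameter scales effect size by the design's sample-size factor: δ = d·√(n/2) = 0.90 × √(51/2) = 4.5448

δ ≈ 4.545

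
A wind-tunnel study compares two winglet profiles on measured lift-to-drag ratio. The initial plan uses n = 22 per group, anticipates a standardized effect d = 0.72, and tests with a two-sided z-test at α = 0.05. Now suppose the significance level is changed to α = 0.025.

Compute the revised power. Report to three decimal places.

δ = d·√(n/2) = 0.72 × √(22/2) = 2.3880 (unchanged). New critical value: z_{0.0125} = 2.241.
Revised power = Φ(δ − 2.241) + Φ(−δ − 2.241) = Φ(0.147) + Φ(-4.629) = 0.5583 + 0.0000 = 0.5583.

Power ≈ 0.558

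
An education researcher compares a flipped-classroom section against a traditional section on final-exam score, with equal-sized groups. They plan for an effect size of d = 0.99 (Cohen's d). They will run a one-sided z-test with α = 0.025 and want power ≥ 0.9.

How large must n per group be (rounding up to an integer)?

n = 22 per group

Set Φ(δ − 1.960) = 0.9; then δ − 1.960 = Φ⁻¹(0.9) = 1.282, giving δ = 3.242.
δ = d·√(n/2) ⇒ n = 2(δ/d)² = 2 × (3.242 / 0.99)² = 21.44.
Rounding up, n = 22 per group.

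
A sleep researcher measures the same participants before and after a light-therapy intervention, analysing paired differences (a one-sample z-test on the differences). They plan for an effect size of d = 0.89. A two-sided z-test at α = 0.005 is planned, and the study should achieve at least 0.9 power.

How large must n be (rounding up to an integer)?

For power 0.9 need Φ(δ − z_{0.0025}) = 0.9, so δ = z_{0.0025} + z_{0.10} = 2.807 + 1.282 = 4.089.
(For δ > 0 the lower-tail rejection region contributes negligibly to power, so the one-term inversion is standard.)
δ = d·√n ⇒ n = (δ/d)² = (4.089 / 0.89)² = 21.10.
Rounding up, n = 22.

n = 22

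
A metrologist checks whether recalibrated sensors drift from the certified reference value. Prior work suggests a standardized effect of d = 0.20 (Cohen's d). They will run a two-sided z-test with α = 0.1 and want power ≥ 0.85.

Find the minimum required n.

Set Φ(δ − 1.645) = 0.85; then δ − 1.645 = Φ⁻¹(0.85) = 1.036, giving δ = 2.681.
(The Φ(−δ − z_{α/2}) term is vanishingly small for δ > 0 and is dropped in the standard sample-size formula.)
δ = d·√n ⇒ n = (δ/d)² = (2.681 / 0.20)² = 179.73.
Round up to the next whole unit.

n = 180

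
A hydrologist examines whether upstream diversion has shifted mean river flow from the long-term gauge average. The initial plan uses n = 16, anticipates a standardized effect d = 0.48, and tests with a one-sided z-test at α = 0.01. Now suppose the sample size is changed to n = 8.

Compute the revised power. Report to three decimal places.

Power ≈ 0.166

With n = 8: δ = d·√n = 0.48 × √8 = 1.3576. Critical value z_{0.01} = 2.326.
Revised power = P(Z > 2.326 − δ) = Φ(-0.969) = 0.1663.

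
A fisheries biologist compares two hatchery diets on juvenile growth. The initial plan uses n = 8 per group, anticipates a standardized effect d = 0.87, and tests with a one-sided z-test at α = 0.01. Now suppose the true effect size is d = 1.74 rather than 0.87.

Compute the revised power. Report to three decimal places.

With d = 1.74: δ = d·√(n/2) = 1.74 × √(8/2) = 3.4800. Critical value z_{0.01} = 2.326.
Revised power = Φ(δ − 2.326) = Φ(1.154) = 0.8757.

Power ≈ 0.876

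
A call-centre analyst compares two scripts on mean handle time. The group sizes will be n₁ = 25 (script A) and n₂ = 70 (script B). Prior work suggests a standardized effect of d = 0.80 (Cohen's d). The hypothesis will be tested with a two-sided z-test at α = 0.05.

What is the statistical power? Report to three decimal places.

Noncentrality parameter: δ = d / √(1/n₁ + 1/n₂) = 0.80 / √(1/25 + 1/70) = 3.4336
Two-sided α = 0.05 → critical value z_{0.025} = 1.960.
Power = Φ(δ − 1.960) + Φ(−δ − 1.960) = Φ(1.474) + Φ(-5.394) = 0.9297 + 0.0000 = 0.9297.

Power ≈ 0.930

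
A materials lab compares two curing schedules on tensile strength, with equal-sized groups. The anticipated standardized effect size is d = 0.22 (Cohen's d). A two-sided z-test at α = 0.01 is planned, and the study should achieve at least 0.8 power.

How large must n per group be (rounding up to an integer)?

For power 0.8 need Φ(δ − z_{0.005}) = 0.8, so δ = z_{0.005} + z_{0.20} = 2.576 + 0.842 = 3.417.
(The Φ(−δ − z_{α/2}) term is vanishingly small for δ > 0 and is dropped in the standard sample-size formula.)
δ = d·√(n/2) ⇒ n = 2(δ/d)² = 2 × (3.417 / 0.22)² = 482.60.
Round up to the next whole unit.

n = 483 per group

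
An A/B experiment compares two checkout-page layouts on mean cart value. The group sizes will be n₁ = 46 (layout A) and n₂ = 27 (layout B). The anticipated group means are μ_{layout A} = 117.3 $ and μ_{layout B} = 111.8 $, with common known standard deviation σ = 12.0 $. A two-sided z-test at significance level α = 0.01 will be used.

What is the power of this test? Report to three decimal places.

Power ≈ 0.247

Standardized effect: d = |μ_{layout A} − μ_{layout B}| / σ = |117.3 − 111.8| / 12.0 = 0.4583
Noncentrality parameter: δ = d / √(1/n₁ + 1/n₂) = 0.4583 / √(1/46 + 1/27) = 1.8905
Two-sided α = 0.01 → critical value z_{0.005} = 2.576.
Power = Φ(δ − 2.576) + Φ(−δ − 2.576) = Φ(-0.685) + Φ(-4.466) = 0.2466 + 0.0000 = 0.2466.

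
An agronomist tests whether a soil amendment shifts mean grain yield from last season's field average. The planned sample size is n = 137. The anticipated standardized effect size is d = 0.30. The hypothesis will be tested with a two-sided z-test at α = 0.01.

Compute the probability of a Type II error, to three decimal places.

β ≈ 0.175

Noncentrality parameter: δ = d·√n = 0.30 × √137 = 3.5114
Critical value for a two-sided test at α = 0.01: z_{α/2} = 2.576.
Power = Φ(δ − 2.576) + Φ(−δ − 2.576) = Φ(0.936) + Φ(-6.087) = 0.8253 + 0.0000 = 0.8253.
Type II error: β = 1 − power = 1 − 0.8253 = 0.1747.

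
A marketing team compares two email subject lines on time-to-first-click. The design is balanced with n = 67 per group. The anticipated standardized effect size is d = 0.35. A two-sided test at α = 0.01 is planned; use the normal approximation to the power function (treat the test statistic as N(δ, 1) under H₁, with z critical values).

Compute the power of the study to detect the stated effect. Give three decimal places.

Power ≈ 0.291

Noncentrality parameter: λ = d·√(n/2) = 0.35 × √(67/2) = 2.0258
Two-sided α = 0.01 → critical value z_{0.005} = 2.576.
Power = Φ(λ − 2.576) + Φ(−λ − 2.576) = Φ(-0.550) + Φ(-4.602) = 0.2911 + 0.0000 = 0.2911.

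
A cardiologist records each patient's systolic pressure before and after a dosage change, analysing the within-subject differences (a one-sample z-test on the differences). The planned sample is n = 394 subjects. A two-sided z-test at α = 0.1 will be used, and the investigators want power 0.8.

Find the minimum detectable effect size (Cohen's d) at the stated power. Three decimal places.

d ≈ 0.125

Required noncentrality: δ = z_{0.05} + z_{0.20} = 1.645 + 0.842 = 2.486.
(Lower-tail contribution to power is negligible for δ > 0.)
δ = d·√n ⇒ d = δ/√n = 2.486/√394 = 0.1253.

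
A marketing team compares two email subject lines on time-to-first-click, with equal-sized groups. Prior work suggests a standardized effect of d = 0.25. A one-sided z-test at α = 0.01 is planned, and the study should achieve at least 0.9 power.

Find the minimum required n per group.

For power 0.9 need Φ(δ − z_{0.01}) = 0.9, so δ = z_{0.01} + z_{0.10} = 2.326 + 1.282 = 3.608.
δ = d·√(n/2) ⇒ n = 2(δ/d)² = 2 × (3.608 / 0.25)² = 416.54.
Round up to the next whole unit.

n = 417 per group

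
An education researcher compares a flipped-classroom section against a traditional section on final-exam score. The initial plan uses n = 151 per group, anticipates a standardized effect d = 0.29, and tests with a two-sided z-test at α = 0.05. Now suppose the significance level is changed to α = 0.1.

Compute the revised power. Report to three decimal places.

Power ≈ 0.809

δ = d·√(n/2) = 0.29 × √(151/2) = 2.5198 (unchanged). New critical value: z_{0.05} = 1.645.
Revised power = Φ(δ − 1.645) + Φ(−δ − 1.645) = Φ(0.875) + Φ(-4.165) = 0.8092 + 0.0000 = 0.8092.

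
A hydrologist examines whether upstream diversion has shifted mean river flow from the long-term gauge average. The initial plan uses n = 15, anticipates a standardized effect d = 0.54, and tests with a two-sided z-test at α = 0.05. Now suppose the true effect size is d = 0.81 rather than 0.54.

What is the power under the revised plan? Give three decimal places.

With d = 0.81: δ = d·√n = 0.81 × √15 = 3.1371. Critical value z_{0.025} = 1.960.
Revised power = Φ(δ − 1.960) + Φ(−δ − 1.960) = Φ(1.177) + Φ(-5.097) = 0.8804 + 0.0000 = 0.8804.

Power ≈ 0.880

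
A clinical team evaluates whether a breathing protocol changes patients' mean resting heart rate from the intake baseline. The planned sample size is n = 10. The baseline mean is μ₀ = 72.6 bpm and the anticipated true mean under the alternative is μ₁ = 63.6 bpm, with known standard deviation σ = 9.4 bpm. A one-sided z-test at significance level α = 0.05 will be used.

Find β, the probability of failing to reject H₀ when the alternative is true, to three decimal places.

β ≈ 0.083

Standardized effect: d = |μ₁ − μ₀| / σ = |63.6 − 72.6| / 9.4 = 0.9574
Noncentrality parameter: δ = d·√n = 0.9574 × √10 = 3.0277
One-sided α = 0.05 → critical value z_{0.05} = 1.645.
Power = Φ(δ − 1.645) = Φ(1.383) = 0.9166.
Type II error: β = 1 − power = 1 − 0.9166 = 0.0834.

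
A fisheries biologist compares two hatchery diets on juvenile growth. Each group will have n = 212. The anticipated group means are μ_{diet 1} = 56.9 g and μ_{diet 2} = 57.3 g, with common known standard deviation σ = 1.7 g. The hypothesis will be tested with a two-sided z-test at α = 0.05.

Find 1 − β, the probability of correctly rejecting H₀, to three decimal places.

Standardized effect: d = |μ_{diet 1} − μ_{diet 2}| / σ = |56.9 − 57.3| / 1.7 = 0.2353
Noncentrality parameter: δ = d·√(n/2) = 0.2353 × √(212/2) = 2.4225
Two-sided α = 0.05 → critical value z_{0.025} = 1.960.
Power = Φ(δ − 1.960) + Φ(−δ − 1.960) = Φ(0.463) + Φ(-4.382) = 0.6782 + 0.0000 = 0.6782.

Power ≈ 0.678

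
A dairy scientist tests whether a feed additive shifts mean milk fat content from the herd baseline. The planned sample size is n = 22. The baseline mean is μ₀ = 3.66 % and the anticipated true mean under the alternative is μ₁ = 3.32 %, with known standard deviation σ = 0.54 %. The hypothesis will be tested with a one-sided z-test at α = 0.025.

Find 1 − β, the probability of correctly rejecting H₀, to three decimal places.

Standardized effect: d = |μ₁ − μ₀| / σ = |3.32 − 3.66| / 0.54 = 0.6296
Noncentrality parameter: δ = d·√n = 0.6296 × √22 = 2.9532
Critical value for a one-sided test at α = 0.025: z_α = 1.960.
Power = P(Z > 1.960 − δ) = Φ(0.993) = 0.8397.

Power ≈ 0.840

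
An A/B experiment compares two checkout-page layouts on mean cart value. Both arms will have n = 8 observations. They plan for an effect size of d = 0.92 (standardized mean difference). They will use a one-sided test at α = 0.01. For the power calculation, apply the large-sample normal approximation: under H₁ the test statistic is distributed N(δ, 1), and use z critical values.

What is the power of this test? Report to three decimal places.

Power ≈ 0.313

Noncentrality parameter: λ = d·√(n/2) = 0.92 × √(8/2) = 1.8400
One-sided α = 0.01 → critical value z_{0.01} = 2.326.
Power = Φ(λ − 2.326) = Φ(-0.486) = 0.3134.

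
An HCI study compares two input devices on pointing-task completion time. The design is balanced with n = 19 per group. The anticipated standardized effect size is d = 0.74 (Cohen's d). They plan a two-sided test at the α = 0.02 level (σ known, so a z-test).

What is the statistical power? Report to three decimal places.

Noncentrality parameter: δ = d·√(n/2) = 0.74 × √(19/2) = 2.2808
Two-sided α = 0.02 → critical value z_{0.01} = 2.326.
Power = Φ(δ − 2.326) + Φ(−δ − 2.326) = Φ(-0.046) + Φ(-4.607) = 0.4818 + 0.0000 = 0.4819.

Power ≈ 0.482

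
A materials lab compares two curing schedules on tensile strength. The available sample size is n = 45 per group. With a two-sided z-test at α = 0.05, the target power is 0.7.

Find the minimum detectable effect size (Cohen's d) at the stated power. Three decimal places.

Required noncentrality: δ = z_{0.025} + z_{0.30} = 1.960 + 0.524 = 2.484.
(Lower-tail contribution to power is negligible for δ > 0.)
δ = d·√(n/2) ⇒ d = δ/√(n/2) = 2.484/√(45/2) = 0.5238.

d ≈ 0.524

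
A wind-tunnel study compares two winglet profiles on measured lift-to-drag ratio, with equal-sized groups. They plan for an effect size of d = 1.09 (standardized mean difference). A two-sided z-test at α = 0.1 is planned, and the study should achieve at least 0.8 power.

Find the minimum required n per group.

For power 0.8 need Φ(δ − z_{0.05}) = 0.8, so δ = z_{0.05} + z_{0.20} = 1.645 + 0.842 = 2.486.
(For δ > 0 the lower-tail rejection region contributes negligibly to power, so the one-term inversion is standard.)
δ = d·√(n/2) ⇒ n = 2(δ/d)² = 2 × (2.486 / 1.09)² = 10.41.
Rounding up, n = 11 per group.

n = 11 per group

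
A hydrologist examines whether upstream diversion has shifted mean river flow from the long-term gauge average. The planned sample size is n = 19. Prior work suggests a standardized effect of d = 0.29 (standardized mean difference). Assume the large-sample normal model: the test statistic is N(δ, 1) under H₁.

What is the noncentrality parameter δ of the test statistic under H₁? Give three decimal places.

δ ≈ 1.264

The noncentrality parameter scales effect size by the design's sample-size factor: δ = d·√n = 0.29 × √19 = 1.2641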